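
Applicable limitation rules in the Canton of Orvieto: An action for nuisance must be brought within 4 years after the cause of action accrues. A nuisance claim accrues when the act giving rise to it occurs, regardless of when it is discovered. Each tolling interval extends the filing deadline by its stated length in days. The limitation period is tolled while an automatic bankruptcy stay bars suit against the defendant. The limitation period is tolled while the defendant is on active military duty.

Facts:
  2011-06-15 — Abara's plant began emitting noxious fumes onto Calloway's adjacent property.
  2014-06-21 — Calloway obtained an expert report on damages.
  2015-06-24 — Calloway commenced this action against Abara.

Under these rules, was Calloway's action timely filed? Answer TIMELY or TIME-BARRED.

The cause of action accrued on 2011-06-15, the date of the act.
Adding the 4 years base period to 2011-06-15 gives a deadline of 2015-06-15, before any tolling.
Nothing else in the chronology tolls or restarts the period.
The 2015-06-24 filing falls after the 2015-06-15 deadline; the claim is time-barred.

TIME-BARRED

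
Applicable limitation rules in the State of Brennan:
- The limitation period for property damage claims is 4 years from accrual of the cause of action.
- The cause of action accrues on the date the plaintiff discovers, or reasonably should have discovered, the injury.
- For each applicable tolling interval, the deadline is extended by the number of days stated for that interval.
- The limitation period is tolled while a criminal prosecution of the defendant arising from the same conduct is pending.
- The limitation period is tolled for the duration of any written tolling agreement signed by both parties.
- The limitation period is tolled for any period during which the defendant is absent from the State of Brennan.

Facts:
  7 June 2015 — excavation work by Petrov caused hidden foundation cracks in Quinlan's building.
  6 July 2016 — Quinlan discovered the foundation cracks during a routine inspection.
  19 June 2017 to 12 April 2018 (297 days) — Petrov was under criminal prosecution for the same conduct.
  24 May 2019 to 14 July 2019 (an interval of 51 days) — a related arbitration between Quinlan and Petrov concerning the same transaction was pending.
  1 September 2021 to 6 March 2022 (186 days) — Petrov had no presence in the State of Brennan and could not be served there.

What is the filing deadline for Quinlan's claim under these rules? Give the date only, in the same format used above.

Under the discovery rule, the claim accrued on 6 July 2016, when Quinlan discovered the injury — not on the 7 June 2015 date of the underlying act.
4 years from 6 July 2016 is 6 July 2020.
The pending criminal prosecution from 19 June 2017 to 12 April 2018 tolled the period for 297 days, extending the deadline to 29 April 2021.
By the time the defendant's absence from the jurisdiction began on 1 September 2021, the limitation period had already expired on 29 April 2021; that interval cannot revive it.
No stated provision tolls the period for a pending arbitration, so the interval from 24 May 2019 to 14 July 2019 has no effect on the deadline.

29 April 2021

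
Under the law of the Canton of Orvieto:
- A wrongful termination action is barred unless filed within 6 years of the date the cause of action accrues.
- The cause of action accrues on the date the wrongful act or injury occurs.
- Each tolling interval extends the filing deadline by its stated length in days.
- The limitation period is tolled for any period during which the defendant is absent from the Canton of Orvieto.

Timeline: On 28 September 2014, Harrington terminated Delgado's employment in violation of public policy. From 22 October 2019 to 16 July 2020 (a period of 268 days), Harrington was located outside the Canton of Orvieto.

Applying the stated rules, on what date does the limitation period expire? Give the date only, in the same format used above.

The claim accrued on 28 September 2014, when the wrongful act occurred.
6 years from 28 September 2014 is 28 September 2020.
Because the defendant's absence from the jurisdiction ran from 22 October 2019 to 16 July 2020, the deadline is extended by 268 days to 23 June 2021.

23 June 2021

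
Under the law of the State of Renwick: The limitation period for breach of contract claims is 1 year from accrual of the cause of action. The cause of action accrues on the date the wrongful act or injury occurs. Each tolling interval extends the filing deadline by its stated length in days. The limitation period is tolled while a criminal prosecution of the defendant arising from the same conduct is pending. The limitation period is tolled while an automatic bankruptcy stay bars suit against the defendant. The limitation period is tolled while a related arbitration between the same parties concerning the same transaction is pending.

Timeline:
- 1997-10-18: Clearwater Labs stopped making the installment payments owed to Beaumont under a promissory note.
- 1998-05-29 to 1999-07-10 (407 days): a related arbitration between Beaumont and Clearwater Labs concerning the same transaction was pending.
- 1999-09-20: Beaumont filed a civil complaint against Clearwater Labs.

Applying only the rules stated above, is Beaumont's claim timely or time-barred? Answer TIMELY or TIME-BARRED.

TIMELY

The limitation period began to run on 1997-10-18.
1 year from 1997-10-18 is 1998-10-18.
Because the pending related arbitration ran from 1998-05-29 to 1999-07-10, the deadline is extended by 407 days to 1999-11-29.
The 1999-09-20 filing precedes the 1999-11-29 deadline; the claim is timely.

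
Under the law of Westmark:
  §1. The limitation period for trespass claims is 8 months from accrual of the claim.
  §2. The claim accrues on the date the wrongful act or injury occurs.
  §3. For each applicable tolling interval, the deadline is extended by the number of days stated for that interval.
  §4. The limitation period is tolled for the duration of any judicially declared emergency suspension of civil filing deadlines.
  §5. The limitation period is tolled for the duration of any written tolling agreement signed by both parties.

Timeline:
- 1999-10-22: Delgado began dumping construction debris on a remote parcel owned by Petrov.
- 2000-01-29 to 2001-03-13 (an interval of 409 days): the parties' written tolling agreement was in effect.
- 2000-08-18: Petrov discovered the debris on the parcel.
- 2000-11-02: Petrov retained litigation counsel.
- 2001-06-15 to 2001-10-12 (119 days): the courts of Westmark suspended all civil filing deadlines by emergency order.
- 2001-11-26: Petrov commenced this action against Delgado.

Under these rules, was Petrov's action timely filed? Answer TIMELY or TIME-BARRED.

Accrual is governed by the date of the act, so the period began to run on 1999-10-22; the later discovery on 2000-08-18 is irrelevant under the stated rule.
The untolled deadline — 8 months after 1999-10-22 — is 2000-06-22.
Because the written tolling agreement ran from 2000-01-29 to 2001-03-13, the deadline is extended by 409 days to 2001-08-05.
The emergency suspension of filing deadlines from 2001-06-15 to 2001-10-12 tolled the period for 119 days, extending the deadline to 2001-12-02.
The other events in the timeline have no effect on the limitation period under the stated rules.
Filing on 2001-11-26 beat the 2001-12-02 deadline — the action is timely.

TIMELY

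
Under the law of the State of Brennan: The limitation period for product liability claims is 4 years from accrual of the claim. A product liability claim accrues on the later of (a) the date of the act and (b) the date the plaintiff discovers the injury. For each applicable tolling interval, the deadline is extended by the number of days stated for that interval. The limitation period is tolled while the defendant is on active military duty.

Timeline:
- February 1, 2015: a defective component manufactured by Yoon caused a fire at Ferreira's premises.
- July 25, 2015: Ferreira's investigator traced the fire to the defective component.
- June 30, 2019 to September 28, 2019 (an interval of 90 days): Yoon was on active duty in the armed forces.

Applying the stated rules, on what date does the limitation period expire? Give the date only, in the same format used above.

October 23, 2019

The claim accrued on July 25, 2015 — the later of the February 1, 2015 act and the July 25, 2015 discovery.
Adding the 4 years base period to July 25, 2015 gives a deadline of July 25, 2019, before any tolling.
The period was tolled for 90 days by the defendant's active military service (June 30, 2019 to September 28, 2019), pushing the deadline to October 23, 2019.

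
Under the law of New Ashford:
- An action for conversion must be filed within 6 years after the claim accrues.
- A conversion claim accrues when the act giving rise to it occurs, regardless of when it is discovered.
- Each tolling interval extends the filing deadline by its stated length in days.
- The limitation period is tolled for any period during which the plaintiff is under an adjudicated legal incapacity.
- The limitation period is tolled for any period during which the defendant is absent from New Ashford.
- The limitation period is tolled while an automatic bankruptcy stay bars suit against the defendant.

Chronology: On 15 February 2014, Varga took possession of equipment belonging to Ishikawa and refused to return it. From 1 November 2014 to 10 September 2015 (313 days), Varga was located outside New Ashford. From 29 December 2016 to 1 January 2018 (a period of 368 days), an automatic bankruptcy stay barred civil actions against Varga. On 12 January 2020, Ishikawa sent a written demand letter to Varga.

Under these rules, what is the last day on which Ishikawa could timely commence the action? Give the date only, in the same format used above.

27 December 2021

The claim accrued on 15 February 2014, when the wrongful act occurred.
Adding the 6 years base period to 15 February 2014 gives a deadline of 15 February 2020, before any tolling.
The defendant's absence from the jurisdiction from 1 November 2014 to 10 September 2015 tolled the period for 313 days, extending the deadline to 24 December 2020.
Because the automatic bankruptcy stay ran from 29 December 2016 to 1 January 2018, the deadline is extended by 368 days to 27 December 2021.
Nothing else in the chronology tolls or restarts the period.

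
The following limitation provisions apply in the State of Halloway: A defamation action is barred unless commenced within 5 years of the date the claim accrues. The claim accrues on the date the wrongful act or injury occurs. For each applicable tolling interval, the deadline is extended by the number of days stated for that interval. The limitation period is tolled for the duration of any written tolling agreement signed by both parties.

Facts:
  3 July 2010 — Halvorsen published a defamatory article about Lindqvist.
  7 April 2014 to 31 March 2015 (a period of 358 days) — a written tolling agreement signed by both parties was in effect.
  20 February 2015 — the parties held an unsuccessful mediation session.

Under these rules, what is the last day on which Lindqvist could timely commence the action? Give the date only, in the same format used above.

The limitation period began to run on 3 July 2010.
Adding the 5 years base period to 3 July 2010 gives a deadline of 3 July 2015, before any tolling.
The period was tolled for 358 days by the written tolling agreement (7 April 2014 to 31 March 2015), pushing the deadline to 25 June 2016.
None of the other events listed affects the running of the period under the stated rules.

25 June 2016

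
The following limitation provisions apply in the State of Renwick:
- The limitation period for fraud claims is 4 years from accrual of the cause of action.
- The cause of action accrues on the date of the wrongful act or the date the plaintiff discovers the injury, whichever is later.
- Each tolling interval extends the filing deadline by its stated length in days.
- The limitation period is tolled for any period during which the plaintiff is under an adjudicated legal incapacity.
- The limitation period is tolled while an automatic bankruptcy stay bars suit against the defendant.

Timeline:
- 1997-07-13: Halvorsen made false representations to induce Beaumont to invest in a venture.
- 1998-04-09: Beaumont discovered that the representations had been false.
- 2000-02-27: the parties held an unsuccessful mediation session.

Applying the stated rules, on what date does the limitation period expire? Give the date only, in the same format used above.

2002-04-09

Taking the later of the act (1997-07-13) and discovery (1998-04-09), the claim accrued on 1998-04-09.
The untolled deadline — 4 years after 1998-04-09 — is 2002-04-09.
The other events in the timeline have no effect on the limitation period under the stated rules.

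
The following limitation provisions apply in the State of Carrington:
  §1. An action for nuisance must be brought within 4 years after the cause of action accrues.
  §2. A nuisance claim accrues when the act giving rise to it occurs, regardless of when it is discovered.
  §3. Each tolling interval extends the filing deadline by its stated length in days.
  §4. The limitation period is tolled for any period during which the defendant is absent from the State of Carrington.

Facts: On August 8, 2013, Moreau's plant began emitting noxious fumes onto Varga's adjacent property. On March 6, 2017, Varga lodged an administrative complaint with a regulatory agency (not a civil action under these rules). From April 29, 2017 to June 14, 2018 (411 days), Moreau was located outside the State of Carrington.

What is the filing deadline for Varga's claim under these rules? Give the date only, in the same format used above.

The cause of action accrued on August 8, 2013, the date of the act.
Adding the 4 years base period to August 8, 2013 gives a deadline of August 8, 2017, before any tolling.
The period was tolled for 411 days by the defendant's absence from the jurisdiction (April 29, 2017 to June 14, 2018), pushing the deadline to September 23, 2018.
None of the other events listed affects the running of the period under the stated rules.

September 23, 2018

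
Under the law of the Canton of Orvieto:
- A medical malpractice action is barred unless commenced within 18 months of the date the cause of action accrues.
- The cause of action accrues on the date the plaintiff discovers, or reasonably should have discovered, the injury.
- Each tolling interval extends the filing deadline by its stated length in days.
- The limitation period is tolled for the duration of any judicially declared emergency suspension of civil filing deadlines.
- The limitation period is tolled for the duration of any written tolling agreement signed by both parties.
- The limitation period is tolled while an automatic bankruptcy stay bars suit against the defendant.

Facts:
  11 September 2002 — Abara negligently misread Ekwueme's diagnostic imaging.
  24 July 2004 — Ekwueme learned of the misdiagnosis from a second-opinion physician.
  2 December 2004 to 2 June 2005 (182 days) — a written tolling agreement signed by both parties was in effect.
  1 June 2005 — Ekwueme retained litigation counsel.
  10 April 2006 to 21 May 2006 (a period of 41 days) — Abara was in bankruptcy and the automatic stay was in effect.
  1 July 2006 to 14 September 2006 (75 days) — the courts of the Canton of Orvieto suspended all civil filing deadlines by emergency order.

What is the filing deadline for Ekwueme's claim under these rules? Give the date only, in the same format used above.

18 November 2006

Under the discovery rule, the claim accrued on 24 July 2004, when Ekwueme discovered the injury — not on the 11 September 2002 date of the underlying act.
The untolled deadline — 18 months after 24 July 2004 — is 24 January 2006.
The period was tolled for 182 days by the written tolling agreement (2 December 2004 to 2 June 2005), pushing the deadline to 25 July 2006.
The automatic bankruptcy stay from 10 April 2006 to 21 May 2006 tolled the period for 41 days, extending the deadline to 4 September 2006.
The period was tolled for 75 days by the emergency suspension of filing deadlines (1 July 2006 to 14 September 2006), pushing the deadline to 18 November 2006.
None of the other events listed affects the running of the period under the stated rules.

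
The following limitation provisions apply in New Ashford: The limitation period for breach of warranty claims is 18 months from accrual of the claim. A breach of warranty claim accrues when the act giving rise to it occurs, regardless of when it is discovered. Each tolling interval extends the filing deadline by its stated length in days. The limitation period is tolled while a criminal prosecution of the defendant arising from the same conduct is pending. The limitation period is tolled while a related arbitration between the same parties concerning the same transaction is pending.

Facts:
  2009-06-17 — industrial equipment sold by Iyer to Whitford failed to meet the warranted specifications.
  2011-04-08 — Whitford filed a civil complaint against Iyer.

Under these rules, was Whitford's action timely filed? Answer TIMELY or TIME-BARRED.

TIME-BARRED

The limitation period began to run on 2009-06-17.
The untolled deadline — 18 months after 2009-06-17 — is 2010-12-17.
The 2011-04-08 filing falls after the 2010-12-17 deadline; the claim is time-barred.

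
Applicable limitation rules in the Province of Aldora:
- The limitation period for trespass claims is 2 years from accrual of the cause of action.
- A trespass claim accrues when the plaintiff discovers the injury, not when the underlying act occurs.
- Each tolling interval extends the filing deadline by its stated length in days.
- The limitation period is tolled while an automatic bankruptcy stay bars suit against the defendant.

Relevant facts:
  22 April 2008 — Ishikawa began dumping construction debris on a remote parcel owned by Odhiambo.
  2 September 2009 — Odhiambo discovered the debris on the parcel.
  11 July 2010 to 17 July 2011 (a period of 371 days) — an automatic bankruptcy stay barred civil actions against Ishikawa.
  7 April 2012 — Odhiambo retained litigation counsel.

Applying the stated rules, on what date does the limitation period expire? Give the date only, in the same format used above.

Under the discovery rule, the claim accrued on 2 September 2009, when Odhiambo discovered the injury — not on the 22 April 2008 date of the underlying act.
Adding the 2 years base period to 2 September 2009 gives a deadline of 2 September 2011, before any tolling.
The automatic bankruptcy stay from 11 July 2010 to 17 July 2011 tolled the period for 371 days, extending the deadline to 7 September 2012.
The other events in the timeline have no effect on the limitation period under the stated rules.

7 September 2012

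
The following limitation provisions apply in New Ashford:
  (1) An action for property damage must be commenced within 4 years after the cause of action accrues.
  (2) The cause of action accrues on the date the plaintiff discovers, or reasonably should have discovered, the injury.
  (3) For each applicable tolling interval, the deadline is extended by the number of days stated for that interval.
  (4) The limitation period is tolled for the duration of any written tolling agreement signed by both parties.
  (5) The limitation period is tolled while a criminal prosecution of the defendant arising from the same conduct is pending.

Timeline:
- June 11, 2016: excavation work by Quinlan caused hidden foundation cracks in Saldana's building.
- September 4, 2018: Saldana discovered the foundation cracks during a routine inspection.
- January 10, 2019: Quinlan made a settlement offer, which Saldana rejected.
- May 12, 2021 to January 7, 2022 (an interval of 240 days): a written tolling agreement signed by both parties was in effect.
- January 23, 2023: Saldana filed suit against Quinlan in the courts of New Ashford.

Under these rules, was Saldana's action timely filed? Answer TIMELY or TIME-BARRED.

The claim did not accrue until Saldana discovered the injury on September 4, 2018; the June 11, 2016 act date does not start the clock under the stated rule.
Adding the 4 years base period to September 4, 2018 gives a deadline of September 4, 2022, before any tolling.
The written tolling agreement from May 12, 2021 to January 7, 2022 tolled the period for 240 days, extending the deadline to May 2, 2023.
None of the other events listed affects the running of the period under the stated rules.
The January 23, 2023 filing precedes the May 2, 2023 deadline; the claim is timely.

TIMELY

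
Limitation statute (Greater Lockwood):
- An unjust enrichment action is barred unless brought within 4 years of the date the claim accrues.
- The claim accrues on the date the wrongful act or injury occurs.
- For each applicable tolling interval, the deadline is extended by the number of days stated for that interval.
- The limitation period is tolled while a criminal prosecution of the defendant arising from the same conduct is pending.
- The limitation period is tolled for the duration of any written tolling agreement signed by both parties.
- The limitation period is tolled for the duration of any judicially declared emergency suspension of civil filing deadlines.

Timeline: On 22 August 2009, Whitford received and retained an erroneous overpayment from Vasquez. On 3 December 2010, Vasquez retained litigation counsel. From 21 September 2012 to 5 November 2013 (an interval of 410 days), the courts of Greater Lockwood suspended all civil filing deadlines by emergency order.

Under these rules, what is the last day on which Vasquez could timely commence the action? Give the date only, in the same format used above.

The claim accrued on 22 August 2009, the date of the act.
Adding the 4 years base period to 22 August 2009 gives a deadline of 22 August 2013, before any tolling.
Because the emergency suspension of filing deadlines ran from 21 September 2012 to 5 November 2013, the deadline is extended by 410 days to 6 October 2014.
Nothing else in the chronology tolls or restarts the period.

6 October 2014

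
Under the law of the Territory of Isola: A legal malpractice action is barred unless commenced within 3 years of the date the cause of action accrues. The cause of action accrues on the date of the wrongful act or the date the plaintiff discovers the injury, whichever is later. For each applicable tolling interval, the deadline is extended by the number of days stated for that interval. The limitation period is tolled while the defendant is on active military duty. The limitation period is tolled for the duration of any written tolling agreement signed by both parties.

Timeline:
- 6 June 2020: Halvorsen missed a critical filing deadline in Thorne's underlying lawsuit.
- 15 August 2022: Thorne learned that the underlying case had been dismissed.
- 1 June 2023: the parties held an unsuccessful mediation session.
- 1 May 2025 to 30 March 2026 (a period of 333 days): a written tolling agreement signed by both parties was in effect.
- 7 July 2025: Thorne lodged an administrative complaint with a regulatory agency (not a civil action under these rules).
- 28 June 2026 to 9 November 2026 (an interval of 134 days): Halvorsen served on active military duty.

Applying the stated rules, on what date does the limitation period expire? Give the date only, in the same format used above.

Taking the later of the act (6 June 2020) and discovery (15 August 2022), the claim accrued on 15 August 2022.
3 years from 15 August 2022 is 15 August 2025.
The written tolling agreement from 1 May 2025 to 30 March 2026 tolled the period for 333 days, extending the deadline to 14 July 2026.
Because the defendant's active military service ran from 28 June 2026 to 9 November 2026, the deadline is extended by 134 days to 25 November 2026.
Nothing else in the chronology tolls or restarts the period.

25 November 2026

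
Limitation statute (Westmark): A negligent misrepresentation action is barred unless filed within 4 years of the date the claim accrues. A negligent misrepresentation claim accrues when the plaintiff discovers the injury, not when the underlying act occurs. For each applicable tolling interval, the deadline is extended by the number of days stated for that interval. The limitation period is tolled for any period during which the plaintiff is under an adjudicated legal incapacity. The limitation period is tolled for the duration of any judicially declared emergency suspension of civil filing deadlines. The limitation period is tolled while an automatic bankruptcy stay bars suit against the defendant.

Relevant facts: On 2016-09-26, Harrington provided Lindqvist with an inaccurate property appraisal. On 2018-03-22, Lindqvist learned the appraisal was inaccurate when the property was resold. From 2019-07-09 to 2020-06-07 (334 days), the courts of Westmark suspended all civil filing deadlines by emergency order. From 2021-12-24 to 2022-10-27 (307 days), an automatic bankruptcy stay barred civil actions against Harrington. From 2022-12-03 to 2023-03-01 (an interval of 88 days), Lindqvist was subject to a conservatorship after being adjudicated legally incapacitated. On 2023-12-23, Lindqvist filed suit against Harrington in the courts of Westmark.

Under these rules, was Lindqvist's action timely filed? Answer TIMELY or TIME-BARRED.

TIMELY

The claim did not accrue until Lindqvist discovered the injury on 2018-03-22; the 2016-09-26 act date does not start the clock under the stated rule.
Adding the 4 years base period to 2018-03-22 gives a deadline of 2022-03-22, before any tolling.
The period was tolled for 334 days by the emergency suspension of filing deadlines (2019-07-09 to 2020-06-07), pushing the deadline to 2023-02-19.
The period was tolled for 307 days by the automatic bankruptcy stay (2021-12-24 to 2022-10-27), pushing the deadline to 2023-12-23.
Because the plaintiff's legal incapacity ran from 2022-12-03 to 2023-03-01, the deadline is extended by 88 days to 2024-03-20.
Filing on 2023-12-23 beat the 2024-03-20 deadline — the action is timely.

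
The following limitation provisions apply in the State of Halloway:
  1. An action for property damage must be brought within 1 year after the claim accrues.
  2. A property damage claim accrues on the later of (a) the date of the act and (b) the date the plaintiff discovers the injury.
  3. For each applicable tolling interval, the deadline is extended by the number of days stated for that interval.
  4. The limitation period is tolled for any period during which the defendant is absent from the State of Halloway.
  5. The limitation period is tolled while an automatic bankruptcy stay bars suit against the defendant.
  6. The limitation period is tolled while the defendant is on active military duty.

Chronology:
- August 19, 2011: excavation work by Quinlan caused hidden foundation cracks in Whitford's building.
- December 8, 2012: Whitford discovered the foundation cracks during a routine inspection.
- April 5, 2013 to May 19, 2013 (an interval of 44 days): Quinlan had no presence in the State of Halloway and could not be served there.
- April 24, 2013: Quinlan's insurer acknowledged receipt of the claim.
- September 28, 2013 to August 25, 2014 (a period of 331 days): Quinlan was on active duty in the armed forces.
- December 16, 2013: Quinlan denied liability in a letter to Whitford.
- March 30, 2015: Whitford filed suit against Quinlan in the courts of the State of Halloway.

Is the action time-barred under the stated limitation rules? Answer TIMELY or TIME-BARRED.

TIME-BARRED

Because discovery on December 8, 2012 post-dates the August 19, 2011 act, accrual under the later-of rule falls on December 8, 2012.
1 year from December 8, 2012 is December 8, 2013.
The period was tolled for 44 days by the defendant's absence from the jurisdiction (April 5, 2013 to May 19, 2013), pushing the deadline to January 21, 2014.
The period was tolled for 331 days by the defendant's active military service (September 28, 2013 to August 25, 2014), pushing the deadline to December 18, 2014.
The other events in the timeline have no effect on the limitation period under the stated rules.
Whitford filed on March 30, 2015, after the December 18, 2014 deadline, so the action is time-barred.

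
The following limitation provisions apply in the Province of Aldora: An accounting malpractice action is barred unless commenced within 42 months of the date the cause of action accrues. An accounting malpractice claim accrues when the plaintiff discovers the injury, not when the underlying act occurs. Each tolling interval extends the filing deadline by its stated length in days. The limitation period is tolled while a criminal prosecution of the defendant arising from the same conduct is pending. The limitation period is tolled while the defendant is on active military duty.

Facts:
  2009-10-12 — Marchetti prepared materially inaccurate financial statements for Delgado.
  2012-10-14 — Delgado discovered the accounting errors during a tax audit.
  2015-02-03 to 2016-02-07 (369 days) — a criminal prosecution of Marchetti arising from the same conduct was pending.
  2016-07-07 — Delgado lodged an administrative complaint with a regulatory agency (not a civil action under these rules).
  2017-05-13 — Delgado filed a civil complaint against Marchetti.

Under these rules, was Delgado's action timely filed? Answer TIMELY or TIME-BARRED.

TIME-BARRED

The claim did not accrue until Delgado discovered the injury on 2012-10-14; the 2009-10-12 act date does not start the clock under the stated rule.
The untolled deadline — 42 months after 2012-10-14 — is 2016-04-14.
The pending criminal prosecution from 2015-02-03 to 2016-02-07 tolled the period for 369 days, extending the deadline to 2017-04-18.
None of the other events listed affects the running of the period under the stated rules.
The 2017-05-13 filing falls after the 2017-04-18 deadline; the claim is time-barred.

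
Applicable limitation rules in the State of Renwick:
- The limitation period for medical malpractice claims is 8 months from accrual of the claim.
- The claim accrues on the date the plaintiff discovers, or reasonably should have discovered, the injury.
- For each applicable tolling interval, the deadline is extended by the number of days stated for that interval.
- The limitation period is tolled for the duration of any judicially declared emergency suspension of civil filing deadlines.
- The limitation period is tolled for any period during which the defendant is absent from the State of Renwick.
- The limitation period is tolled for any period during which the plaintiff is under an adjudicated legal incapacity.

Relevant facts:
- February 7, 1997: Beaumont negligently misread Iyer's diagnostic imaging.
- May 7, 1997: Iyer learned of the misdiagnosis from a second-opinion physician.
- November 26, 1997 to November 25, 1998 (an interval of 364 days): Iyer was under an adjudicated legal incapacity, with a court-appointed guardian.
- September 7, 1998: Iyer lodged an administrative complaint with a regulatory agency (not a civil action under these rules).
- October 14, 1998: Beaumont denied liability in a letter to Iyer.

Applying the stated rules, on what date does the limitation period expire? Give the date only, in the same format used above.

January 6, 1999

The claim did not accrue until Iyer discovered the injury on May 7, 1997; the February 7, 1997 act date does not start the clock under the stated rule.
Adding the 8 months base period to May 7, 1997 gives a deadline of January 7, 1998, before any tolling.
The plaintiff's legal incapacity from November 26, 1997 to November 25, 1998 tolled the period for 364 days, extending the deadline to January 6, 1999.
The other events in the timeline have no effect on the limitation period under the stated rules.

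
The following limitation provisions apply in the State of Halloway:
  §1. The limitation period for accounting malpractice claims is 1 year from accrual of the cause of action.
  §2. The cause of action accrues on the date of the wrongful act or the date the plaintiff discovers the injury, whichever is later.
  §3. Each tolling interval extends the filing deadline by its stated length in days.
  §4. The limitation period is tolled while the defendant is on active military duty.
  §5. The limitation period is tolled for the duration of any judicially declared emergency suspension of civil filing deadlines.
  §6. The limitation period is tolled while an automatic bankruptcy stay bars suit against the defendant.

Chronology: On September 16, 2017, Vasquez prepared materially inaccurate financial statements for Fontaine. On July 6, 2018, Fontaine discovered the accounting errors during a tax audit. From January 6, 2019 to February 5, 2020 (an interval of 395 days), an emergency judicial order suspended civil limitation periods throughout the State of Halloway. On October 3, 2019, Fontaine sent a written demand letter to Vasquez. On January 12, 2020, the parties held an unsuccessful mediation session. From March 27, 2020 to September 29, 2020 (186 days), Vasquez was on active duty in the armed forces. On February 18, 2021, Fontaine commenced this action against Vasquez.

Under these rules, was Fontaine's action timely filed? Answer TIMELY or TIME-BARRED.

TIME-BARRED

Because discovery on July 6, 2018 post-dates the September 16, 2017 act, accrual under the later-of rule falls on July 6, 2018.
1 year from July 6, 2018 is July 6, 2019.
The period was tolled for 395 days by the emergency suspension of filing deadlines (January 6, 2019 to February 5, 2020), pushing the deadline to August 4, 2020.
The defendant's active military service from March 27, 2020 to September 29, 2020 tolled the period for 186 days, extending the deadline to February 6, 2021.
None of the other events listed affects the running of the period under the stated rules.
The February 18, 2021 filing falls after the February 6, 2021 deadline; the claim is time-barred.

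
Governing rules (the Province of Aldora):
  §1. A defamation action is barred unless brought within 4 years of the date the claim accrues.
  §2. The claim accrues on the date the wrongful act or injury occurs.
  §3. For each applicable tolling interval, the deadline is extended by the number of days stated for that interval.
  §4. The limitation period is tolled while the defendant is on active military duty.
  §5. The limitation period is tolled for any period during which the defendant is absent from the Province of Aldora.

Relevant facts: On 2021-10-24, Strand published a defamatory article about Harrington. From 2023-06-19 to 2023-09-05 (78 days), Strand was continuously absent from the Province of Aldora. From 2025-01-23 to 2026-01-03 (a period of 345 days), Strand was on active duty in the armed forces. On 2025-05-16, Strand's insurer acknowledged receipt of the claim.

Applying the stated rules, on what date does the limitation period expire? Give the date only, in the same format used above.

The claim accrued on 2021-10-24, the date of the act.
4 years from 2021-10-24 is 2025-10-24.
The period was tolled for 78 days by the defendant's absence from the jurisdiction (2023-06-19 to 2023-09-05), pushing the deadline to 2026-01-10.
Because the defendant's active military service ran from 2025-01-23 to 2026-01-03, the deadline is extended by 345 days to 2026-12-21.
Nothing else in the chronology tolls or restarts the period.

2026-12-21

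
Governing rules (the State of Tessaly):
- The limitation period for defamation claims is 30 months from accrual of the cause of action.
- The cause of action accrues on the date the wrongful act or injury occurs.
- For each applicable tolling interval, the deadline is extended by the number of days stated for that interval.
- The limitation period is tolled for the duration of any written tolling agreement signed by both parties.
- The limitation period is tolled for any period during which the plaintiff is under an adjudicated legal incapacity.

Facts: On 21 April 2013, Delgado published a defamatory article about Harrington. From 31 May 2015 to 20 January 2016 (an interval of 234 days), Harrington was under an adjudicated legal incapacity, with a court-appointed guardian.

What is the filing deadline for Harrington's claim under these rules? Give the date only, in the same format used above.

11 June 2016

The limitation period began to run on 21 April 2013.
30 months from 21 April 2013 is 21 October 2015.
The period was tolled for 234 days by the plaintiff's legal incapacity (31 May 2015 to 20 January 2016), pushing the deadline to 11 June 2016.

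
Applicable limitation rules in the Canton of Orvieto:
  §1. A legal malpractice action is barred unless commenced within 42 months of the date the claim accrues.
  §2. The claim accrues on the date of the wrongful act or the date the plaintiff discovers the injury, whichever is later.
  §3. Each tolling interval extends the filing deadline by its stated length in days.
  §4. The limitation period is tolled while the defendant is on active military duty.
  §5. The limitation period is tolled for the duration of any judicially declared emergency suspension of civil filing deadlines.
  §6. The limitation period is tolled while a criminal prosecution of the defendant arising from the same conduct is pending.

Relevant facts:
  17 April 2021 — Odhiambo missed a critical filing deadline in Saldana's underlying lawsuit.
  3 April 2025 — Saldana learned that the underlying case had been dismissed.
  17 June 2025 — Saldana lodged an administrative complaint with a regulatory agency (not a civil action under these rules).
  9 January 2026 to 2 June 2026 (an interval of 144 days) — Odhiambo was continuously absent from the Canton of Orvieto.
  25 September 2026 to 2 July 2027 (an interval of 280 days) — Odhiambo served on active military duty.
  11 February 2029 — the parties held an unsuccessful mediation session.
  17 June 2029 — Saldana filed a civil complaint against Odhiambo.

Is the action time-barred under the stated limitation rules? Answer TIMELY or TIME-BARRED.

TIMELY

Taking the later of the act (17 April 2021) and discovery (3 April 2025), the claim accrued on 3 April 2025.
42 months from 3 April 2025 is 3 October 2028.
Because the defendant's active military service ran from 25 September 2026 to 2 July 2027, the deadline is extended by 280 days to 10 July 2029.
The defendant's absence from the jurisdiction from 9 January 2026 to 2 June 2026 does not toll the period, because no stated rule makes the defendant's absence a tolling event.
None of the other events listed affects the running of the period under the stated rules.
The 17 June 2029 filing precedes the 10 July 2029 deadline; the claim is timely.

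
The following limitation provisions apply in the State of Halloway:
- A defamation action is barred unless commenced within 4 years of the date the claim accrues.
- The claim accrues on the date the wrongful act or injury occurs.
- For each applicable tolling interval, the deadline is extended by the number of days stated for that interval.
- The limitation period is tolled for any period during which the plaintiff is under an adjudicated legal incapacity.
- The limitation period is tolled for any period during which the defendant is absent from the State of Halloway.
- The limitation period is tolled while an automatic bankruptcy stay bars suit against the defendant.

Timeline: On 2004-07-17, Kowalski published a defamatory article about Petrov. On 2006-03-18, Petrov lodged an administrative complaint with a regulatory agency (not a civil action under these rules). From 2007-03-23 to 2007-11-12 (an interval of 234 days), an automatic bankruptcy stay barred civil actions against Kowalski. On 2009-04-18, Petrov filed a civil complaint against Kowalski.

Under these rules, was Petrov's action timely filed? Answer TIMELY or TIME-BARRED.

The claim accrued on 2004-07-17, the date of the act.
4 years from 2004-07-17 is 2008-07-17.
The automatic bankruptcy stay from 2007-03-23 to 2007-11-12 tolled the period for 234 days, extending the deadline to 2009-03-08.
The other events in the timeline have no effect on the limitation period under the stated rules.
The 2009-04-18 filing falls after the 2009-03-08 deadline; the claim is time-barred.

TIME-BARRED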